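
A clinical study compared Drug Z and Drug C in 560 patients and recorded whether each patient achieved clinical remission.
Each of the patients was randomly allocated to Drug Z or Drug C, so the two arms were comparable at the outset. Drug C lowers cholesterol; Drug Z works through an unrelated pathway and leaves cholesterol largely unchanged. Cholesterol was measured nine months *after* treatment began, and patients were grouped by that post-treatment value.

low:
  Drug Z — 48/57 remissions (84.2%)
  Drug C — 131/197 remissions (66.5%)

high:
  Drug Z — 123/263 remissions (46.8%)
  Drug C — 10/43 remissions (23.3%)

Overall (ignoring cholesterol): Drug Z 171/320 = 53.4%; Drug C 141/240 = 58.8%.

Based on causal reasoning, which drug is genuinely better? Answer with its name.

Drug C

Because the drug influences cholesterol, cholesterol is a post-treatment mediator, not a confounder. Stratifying on it would bias the estimate; the causal effect is the crude pooled difference.
Pooled: Drug Z 53.4% vs Drug C 58.8%; Drug C is higher overall.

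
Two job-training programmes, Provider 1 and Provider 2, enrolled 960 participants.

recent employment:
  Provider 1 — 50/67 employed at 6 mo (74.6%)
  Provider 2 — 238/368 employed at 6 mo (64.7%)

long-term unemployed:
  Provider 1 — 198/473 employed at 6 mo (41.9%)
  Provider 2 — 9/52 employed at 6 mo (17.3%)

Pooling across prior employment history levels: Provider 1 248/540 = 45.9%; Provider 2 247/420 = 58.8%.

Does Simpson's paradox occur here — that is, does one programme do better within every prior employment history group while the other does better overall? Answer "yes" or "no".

Within each prior employment history level (recent employment 74.6% vs 64.7%; long-term unemployed 41.9% vs 17.3%), Provider 1 has the higher rate every time. Pooled: 45.9% vs 58.8% — Provider 2 has the higher rate overall. The two comparisons disagree.

yes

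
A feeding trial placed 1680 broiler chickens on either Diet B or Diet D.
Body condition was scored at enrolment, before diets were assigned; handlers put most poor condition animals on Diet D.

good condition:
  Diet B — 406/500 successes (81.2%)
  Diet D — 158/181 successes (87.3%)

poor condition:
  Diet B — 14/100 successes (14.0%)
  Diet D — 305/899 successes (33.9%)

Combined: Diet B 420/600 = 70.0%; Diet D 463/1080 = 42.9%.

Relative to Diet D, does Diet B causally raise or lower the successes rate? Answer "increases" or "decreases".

decreases

The starting body condition-specific comparison favours Diet D throughout, but the pooled figures favour Diet B. The question is whether to condition on starting body condition.
Nothing the diet does changes starting body condition; the imbalance is an allocation artefact. With starting body condition also predicting the outcome, the pooled figure is confounded, and the within-stratum comparison is the causal one.
Within each level — good condition: 81.2% vs 87.3%; poor condition: 14.0% vs 33.9% — Diet D is higher every time.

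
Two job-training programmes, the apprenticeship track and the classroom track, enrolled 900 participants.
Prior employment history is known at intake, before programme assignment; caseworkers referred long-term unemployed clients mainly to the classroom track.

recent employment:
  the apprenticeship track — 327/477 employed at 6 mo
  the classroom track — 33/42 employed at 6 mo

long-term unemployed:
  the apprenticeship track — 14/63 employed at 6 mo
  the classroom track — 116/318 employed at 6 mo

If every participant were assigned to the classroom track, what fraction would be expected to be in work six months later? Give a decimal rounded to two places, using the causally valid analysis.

0.61

The imbalance in prior employment history arose from how participants were allocated, not from anything the programme did; and prior employment history independently affects the outcome. The pooled gap is confounded — condition on prior employment history.
Standardising the classroom track to the population prior employment history mix: 0.577·33/42 + 0.423·116/318 = 0.608.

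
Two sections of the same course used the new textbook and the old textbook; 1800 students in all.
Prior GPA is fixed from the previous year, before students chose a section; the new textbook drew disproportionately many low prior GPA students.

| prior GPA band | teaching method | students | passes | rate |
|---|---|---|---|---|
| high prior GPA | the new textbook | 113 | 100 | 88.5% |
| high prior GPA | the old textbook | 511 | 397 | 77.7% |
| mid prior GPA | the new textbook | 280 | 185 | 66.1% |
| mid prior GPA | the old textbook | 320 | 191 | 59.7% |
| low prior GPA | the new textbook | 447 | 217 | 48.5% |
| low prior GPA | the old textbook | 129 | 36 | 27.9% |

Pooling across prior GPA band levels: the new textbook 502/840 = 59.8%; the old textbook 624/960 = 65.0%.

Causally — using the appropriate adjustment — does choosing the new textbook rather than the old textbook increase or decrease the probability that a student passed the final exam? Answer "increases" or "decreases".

increases

Prior GPA band differs across teaching methods for reasons unrelated to any effect of the teaching method itself, and it separately predicts the outcome — a classic confounder. We must compare within prior GPA band levels.
Within each level — high prior GPA: 88.5% vs 77.7%; mid prior GPA: 66.1% vs 59.7%; low prior GPA: 48.5% vs 27.9% — the new textbook is higher every time.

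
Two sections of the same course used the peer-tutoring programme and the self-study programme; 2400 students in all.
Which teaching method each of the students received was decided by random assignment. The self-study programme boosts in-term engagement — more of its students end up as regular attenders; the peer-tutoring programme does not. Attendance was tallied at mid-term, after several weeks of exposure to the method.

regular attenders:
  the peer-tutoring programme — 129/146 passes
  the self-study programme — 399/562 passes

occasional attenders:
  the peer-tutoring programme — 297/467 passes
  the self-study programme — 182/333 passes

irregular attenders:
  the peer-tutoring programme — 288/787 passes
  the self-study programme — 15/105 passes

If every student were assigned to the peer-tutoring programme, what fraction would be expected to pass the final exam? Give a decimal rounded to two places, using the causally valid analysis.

Mid-term attendance is recorded after the teaching method and is itself shifted by it — it sits on the causal path from teaching method to outcome. Conditioning on a mediator would strip out part of the effect we want; the pooled comparison gives the total causal effect.
So P(outcome | do(the peer-tutoring programme)) is just the pooled rate for the peer-tutoring programme: 714/1400 = 0.510.

0.51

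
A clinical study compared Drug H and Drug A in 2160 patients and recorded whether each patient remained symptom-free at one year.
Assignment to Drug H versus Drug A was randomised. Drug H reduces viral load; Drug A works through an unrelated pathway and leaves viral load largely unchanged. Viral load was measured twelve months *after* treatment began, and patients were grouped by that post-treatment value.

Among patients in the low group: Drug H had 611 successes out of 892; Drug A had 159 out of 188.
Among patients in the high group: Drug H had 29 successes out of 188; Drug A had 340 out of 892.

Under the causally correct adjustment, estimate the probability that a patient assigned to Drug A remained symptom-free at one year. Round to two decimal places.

Because the drug influences viral load, viral load is a post-treatment mediator, not a confounder. Stratifying on it would bias the estimate; the causal effect is the crude pooled difference.
So P(outcome | do(Drug A)) is just the pooled rate for Drug A: 499/1080 = 0.462.

0.46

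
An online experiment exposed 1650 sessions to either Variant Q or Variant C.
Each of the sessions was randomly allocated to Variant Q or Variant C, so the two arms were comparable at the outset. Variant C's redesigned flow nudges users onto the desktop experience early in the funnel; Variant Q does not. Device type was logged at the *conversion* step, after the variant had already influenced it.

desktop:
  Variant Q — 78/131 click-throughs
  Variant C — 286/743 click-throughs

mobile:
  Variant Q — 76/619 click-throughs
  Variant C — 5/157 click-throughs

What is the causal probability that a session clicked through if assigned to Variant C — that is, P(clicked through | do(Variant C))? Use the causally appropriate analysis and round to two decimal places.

0.32

Device type lies on the pathway variant → device type → outcome, so adjusting for it blocks the indirect effect. For the total causal effect of variant, use the unadjusted pooled rates.
So P(outcome | do(Variant C)) is just the pooled rate for Variant C: 291/900 = 0.323.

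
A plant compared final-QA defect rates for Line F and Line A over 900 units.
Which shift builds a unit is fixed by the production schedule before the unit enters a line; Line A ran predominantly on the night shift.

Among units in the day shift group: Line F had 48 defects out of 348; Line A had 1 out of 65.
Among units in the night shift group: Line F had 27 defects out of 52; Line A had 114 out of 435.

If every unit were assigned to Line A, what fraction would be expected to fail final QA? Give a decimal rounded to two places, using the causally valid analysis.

The shift-specific comparison favours Line A throughout, but the pooled figures favour Line F. The question is whether to condition on shift.
Here shift is a common cause — it drives both which line a case falls under and the outcome. The crude comparison mixes populations; the stratum-specific rates are the causally relevant ones.
Standardising Line A to the population shift mix: 0.459·1/65 + 0.541·114/435 = 0.149.

0.15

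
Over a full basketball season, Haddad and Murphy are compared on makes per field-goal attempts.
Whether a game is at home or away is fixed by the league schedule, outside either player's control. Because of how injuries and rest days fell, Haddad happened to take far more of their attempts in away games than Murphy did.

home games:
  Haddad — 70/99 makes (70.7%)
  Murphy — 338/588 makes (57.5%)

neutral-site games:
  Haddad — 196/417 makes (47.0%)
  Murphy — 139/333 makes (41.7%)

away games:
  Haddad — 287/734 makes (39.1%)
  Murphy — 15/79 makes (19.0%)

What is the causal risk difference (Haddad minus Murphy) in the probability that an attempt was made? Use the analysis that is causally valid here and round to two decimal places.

+0.13

Haddad is higher inside every game venue stratum but Murphy is higher in aggregate. Whether to stratify depends on how game venue relates to the player.
Game venue differs across players for reasons unrelated to any effect of the player itself, and it separately predicts the outcome — a classic confounder. We must compare within game venue levels.
Adjusting over the population distribution of game venue: 0.305·(0.707−0.575) + 0.333·(0.470−0.417) + 0.361·(0.391−0.190) = +0.131.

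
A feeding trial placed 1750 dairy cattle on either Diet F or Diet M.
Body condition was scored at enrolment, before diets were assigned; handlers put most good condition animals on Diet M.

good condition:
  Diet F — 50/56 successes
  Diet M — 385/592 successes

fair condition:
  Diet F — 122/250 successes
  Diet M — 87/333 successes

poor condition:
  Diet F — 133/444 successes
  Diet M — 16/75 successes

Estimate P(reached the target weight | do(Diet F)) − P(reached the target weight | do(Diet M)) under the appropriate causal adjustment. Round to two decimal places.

+0.19

The starting body condition-specific comparison favours Diet F throughout, but the pooled figures favour Diet M. The question is whether to condition on starting body condition.
Starting body condition differs across diets for reasons unrelated to any effect of the diet itself, and it separately predicts the outcome — a classic confounder. We must compare within starting body condition levels.
Adjusting over the population distribution of starting body condition: 0.370·(0.893−0.650) + 0.333·(0.488−0.261) + 0.297·(0.300−0.213) = +0.191.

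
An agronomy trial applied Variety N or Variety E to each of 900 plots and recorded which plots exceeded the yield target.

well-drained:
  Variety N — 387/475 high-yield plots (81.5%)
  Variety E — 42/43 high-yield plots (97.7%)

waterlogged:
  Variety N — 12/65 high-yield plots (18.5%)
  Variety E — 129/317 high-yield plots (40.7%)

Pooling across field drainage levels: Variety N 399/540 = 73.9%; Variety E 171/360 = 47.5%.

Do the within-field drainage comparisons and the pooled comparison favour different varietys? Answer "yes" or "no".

yes

Within each field drainage level (well-drained 81.5% vs 97.7%; waterlogged 18.5% vs 40.7%), Variety E has the higher rate every time. Pooled: 73.9% vs 47.5% — Variety N has the higher rate overall. The two comparisons disagree.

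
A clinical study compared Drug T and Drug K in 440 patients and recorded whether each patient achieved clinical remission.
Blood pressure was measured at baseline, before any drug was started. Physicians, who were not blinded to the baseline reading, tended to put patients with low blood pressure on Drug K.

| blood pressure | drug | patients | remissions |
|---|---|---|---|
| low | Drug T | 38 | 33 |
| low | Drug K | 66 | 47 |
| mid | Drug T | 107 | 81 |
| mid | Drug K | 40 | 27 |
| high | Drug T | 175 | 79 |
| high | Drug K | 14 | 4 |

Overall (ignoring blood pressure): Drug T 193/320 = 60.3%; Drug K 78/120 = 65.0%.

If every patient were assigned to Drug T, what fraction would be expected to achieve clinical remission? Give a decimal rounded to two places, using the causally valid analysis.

The blood pressure-specific comparison favours Drug T throughout, but the pooled figures favour Drug K. The question is whether to condition on blood pressure.
Blood pressure differs across drugs for reasons unrelated to any effect of the drug itself, and it separately predicts the outcome — a classic confounder. We must compare within blood pressure levels.
Standardising Drug T to the population blood pressure mix: 0.236·33/38 + 0.334·81/107 + 0.430·79/175 = 0.652.

0.65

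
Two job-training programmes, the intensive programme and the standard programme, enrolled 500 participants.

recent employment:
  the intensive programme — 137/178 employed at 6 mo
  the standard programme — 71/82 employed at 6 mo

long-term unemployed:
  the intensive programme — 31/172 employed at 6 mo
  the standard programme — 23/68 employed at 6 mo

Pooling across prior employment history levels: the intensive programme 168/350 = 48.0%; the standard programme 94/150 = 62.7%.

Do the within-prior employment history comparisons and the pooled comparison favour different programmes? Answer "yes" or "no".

no

Within each prior employment history level (recent employment 77.0% vs 86.6%; long-term unemployed 18.0% vs 33.8%), the standard programme has the higher rate every time. Pooled: 48.0% vs 62.7% — the standard programme has the higher rate overall. They agree.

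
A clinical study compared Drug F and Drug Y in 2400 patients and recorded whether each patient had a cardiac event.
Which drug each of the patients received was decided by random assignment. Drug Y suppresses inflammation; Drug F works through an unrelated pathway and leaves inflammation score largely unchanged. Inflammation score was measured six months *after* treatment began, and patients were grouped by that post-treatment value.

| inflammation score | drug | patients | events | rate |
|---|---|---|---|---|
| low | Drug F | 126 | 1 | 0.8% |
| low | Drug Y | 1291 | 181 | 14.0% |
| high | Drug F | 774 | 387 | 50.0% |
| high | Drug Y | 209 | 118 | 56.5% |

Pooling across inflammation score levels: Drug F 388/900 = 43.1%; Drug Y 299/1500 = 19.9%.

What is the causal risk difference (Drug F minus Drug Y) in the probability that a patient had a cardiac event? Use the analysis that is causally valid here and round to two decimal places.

+0.23

Inflammation score is recorded after the drug and is itself shifted by it — it sits on the causal path from drug to outcome. Conditioning on a mediator would strip out part of the effect we want; the pooled comparison gives the total causal effect.
The causal difference is the pooled difference: 0.431 − 0.199 = +0.232.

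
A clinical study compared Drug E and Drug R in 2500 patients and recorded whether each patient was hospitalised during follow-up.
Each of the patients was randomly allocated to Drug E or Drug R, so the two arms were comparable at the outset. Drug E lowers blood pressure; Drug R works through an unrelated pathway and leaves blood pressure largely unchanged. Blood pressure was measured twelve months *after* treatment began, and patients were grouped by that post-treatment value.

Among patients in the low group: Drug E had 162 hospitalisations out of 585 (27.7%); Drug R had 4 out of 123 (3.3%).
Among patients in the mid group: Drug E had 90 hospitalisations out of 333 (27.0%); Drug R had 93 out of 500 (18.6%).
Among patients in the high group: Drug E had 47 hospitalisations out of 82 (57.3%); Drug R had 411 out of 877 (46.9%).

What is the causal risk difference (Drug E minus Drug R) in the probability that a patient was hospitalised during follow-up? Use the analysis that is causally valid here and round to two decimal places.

Blood pressure is downstream of the drug. One should not condition on a consequence of treatment, so the overall rates are the right comparison.
The causal difference is the pooled difference: 0.299 − 0.339 = -0.040.

-0.04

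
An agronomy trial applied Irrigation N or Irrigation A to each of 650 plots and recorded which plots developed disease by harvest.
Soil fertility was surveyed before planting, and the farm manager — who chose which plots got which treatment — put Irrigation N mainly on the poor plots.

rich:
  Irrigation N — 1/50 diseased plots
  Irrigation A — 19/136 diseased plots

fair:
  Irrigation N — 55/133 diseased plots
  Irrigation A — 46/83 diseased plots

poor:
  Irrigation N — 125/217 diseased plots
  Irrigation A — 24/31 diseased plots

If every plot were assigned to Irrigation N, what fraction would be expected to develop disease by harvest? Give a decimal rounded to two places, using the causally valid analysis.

0.36

Soil fertility is set before the irrigation has any effect — it is not caused by the irrigation — and it independently drives the outcome. That makes it a confounder, so the causal comparison is within soil fertility levels.
Standardising Irrigation N to the population soil fertility mix: 0.286·1/50 + 0.332·55/133 + 0.382·125/217 = 0.363.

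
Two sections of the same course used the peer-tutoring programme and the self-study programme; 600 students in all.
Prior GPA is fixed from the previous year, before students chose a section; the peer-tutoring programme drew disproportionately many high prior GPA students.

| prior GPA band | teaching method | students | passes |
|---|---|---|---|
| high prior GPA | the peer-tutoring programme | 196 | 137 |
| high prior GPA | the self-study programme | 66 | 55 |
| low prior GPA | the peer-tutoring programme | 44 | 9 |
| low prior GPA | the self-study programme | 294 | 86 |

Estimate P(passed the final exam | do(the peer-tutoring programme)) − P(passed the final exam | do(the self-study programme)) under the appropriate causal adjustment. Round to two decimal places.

-0.11

The prior GPA band-specific comparison favours the self-study programme throughout, but the pooled figures favour the peer-tutoring programme. The question is whether to condition on prior GPA band.
The imbalance in prior GPA band arose from how students were allocated, not from anything the teaching method did; and prior GPA band independently affects the outcome. The pooled gap is confounded — condition on prior GPA band.
Adjusting over the population distribution of prior GPA band: 0.437·(0.699−0.833) + 0.563·(0.205−0.293) = -0.108.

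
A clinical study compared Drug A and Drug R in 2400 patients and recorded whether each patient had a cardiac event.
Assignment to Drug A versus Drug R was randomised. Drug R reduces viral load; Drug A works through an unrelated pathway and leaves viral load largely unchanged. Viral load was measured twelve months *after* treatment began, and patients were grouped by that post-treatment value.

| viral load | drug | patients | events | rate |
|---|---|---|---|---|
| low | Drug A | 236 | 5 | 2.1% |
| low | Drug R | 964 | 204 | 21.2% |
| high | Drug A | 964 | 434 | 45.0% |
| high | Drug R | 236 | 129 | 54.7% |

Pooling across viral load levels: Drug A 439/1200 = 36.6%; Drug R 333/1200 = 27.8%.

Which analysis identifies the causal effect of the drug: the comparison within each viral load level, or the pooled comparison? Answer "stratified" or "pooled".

The stratified and pooled comparisons disagree (Drug A wins within each viral load; Drug R wins overall), so the answer turns on the causal role of viral load.
Viral load is recorded after the drug and is itself shifted by it — it sits on the causal path from drug to outcome. Conditioning on a mediator would strip out part of the effect we want; the pooled comparison gives the total causal effect.
Pooled: Drug A 36.6% vs Drug R 27.8%; Drug R is lower overall.

pooled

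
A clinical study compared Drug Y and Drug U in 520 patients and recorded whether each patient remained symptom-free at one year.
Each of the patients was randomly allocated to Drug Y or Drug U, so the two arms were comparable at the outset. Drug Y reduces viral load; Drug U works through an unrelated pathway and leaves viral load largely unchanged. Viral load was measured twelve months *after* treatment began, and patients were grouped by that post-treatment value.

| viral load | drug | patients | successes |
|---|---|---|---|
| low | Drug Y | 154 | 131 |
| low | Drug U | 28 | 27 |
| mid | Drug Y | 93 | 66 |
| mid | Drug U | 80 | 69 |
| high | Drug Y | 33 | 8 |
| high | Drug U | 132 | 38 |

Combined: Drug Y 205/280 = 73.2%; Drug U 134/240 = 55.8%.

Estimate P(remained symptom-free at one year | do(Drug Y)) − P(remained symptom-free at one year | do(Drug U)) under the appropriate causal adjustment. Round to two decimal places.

The distribution of viral load is itself part of what the drug does — it is an intermediate outcome. Holding it fixed would remove that part of the effect; the total effect is the pooled difference.
The causal difference is the pooled difference: 0.732 − 0.558 = +0.174.

+0.17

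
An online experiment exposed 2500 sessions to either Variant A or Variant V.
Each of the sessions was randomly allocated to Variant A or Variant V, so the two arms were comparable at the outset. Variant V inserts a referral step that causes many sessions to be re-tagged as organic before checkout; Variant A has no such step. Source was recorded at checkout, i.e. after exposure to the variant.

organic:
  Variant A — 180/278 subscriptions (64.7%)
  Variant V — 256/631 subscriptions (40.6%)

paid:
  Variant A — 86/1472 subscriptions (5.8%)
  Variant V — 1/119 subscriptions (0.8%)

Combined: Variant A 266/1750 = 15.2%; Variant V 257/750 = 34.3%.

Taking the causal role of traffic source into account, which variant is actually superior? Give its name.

The stratified and pooled comparisons disagree (Variant A wins within each traffic source; Variant V wins overall), so the answer turns on the causal role of traffic source.
Stratifying would compare variants among sessions the variants themselves sorted into traffic source groups — a form of selection on an intermediate. The unconditioned pooled rates give the total causal effect.
Pooled: Variant A 15.2% vs Variant V 34.3%; Variant V is higher overall.

Variant V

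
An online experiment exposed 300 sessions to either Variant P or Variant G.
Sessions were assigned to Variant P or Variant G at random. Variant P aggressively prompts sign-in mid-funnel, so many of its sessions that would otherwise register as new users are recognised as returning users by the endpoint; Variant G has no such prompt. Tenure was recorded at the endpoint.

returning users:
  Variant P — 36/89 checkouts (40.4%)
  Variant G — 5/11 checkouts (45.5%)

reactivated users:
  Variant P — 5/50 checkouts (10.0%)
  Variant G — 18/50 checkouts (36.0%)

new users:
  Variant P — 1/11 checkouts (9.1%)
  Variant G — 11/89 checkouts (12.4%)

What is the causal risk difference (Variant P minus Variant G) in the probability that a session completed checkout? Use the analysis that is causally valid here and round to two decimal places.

+0.05

User tenure lies on the pathway variant → user tenure → outcome, so adjusting for it blocks the indirect effect. For the total causal effect of variant, use the unadjusted pooled rates.
The causal difference is the pooled difference: 0.280 − 0.227 = +0.053.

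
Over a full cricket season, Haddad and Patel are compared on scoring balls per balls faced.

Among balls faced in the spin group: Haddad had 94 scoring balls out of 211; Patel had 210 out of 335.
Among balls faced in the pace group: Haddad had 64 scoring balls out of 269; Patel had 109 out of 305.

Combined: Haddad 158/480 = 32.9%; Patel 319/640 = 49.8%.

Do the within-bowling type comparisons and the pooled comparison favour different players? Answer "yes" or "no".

no

Within each bowling type level (spin 44.5% vs 62.7%; pace 23.8% vs 35.7%), Patel has the higher rate every time. Pooled: 32.9% vs 49.8% — Patel has the higher rate overall. They agree.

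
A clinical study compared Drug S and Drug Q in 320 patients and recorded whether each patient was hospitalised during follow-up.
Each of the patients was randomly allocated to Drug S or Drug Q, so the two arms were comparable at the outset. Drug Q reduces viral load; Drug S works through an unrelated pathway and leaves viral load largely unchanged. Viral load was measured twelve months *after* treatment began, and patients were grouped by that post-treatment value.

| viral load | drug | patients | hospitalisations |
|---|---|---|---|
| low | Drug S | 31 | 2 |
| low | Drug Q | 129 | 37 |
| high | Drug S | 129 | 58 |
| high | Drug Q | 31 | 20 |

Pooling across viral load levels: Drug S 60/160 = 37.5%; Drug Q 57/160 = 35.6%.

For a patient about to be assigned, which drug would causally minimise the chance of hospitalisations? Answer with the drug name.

Viral load here is a post-treatment variable shaped by the drug; conditioning on it would introduce bias rather than remove it. The overall comparison is the causal one.
Pooled: Drug S 37.5% vs Drug Q 35.6%; Drug Q is lower overall.

Drug Q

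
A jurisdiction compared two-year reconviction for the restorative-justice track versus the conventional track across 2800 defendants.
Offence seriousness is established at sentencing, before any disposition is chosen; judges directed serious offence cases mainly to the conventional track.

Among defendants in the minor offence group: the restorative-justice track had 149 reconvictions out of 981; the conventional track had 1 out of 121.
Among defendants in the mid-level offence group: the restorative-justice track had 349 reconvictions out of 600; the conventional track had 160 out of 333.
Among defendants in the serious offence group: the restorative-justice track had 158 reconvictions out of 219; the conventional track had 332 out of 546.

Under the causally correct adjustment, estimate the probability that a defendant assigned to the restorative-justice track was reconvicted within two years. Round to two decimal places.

0.45

the conventional track is lower inside every offence seriousness stratum but the restorative-justice track is lower in aggregate. Whether to stratify depends on how offence seriousness relates to the disposition.
Offence seriousness is set before the disposition has any effect — it is not caused by the disposition — and it independently drives the outcome. That makes it a confounder, so the causal comparison is within offence seriousness levels.
Standardising the restorative-justice track to the population offence seriousness mix: 0.394·149/981 + 0.333·349/600 + 0.273·158/219 = 0.451.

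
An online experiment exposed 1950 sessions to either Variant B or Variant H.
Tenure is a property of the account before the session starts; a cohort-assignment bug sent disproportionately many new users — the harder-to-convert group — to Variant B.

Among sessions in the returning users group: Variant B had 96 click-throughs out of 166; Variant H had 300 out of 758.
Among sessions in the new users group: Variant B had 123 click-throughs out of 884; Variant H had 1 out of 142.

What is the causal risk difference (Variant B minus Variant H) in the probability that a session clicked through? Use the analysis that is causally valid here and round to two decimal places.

Within every user tenure level Variant B has the higher rate, yet pooled Variant H does — Simpson's reversal.
User tenure is set before the variant has any effect — it is not caused by the variant — and it independently drives the outcome. That makes it a confounder, so the causal comparison is within user tenure levels.
Adjusting over the population distribution of user tenure: 0.474·(0.578−0.396) + 0.526·(0.139−0.007) = +0.156.

+0.16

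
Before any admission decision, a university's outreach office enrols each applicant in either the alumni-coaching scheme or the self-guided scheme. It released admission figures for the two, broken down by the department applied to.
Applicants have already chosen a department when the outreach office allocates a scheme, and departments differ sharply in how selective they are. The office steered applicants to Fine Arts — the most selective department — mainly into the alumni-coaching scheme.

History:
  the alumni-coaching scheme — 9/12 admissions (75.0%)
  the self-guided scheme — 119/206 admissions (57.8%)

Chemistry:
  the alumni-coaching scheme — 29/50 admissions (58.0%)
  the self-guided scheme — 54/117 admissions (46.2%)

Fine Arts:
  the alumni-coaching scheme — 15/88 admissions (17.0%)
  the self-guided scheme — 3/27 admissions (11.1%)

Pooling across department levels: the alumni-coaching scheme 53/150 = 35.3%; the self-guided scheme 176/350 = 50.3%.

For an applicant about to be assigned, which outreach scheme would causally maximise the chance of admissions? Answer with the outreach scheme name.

the alumni-coaching scheme

Department satisfies the back-door criterion: it is not a descendant of the outreach scheme, and it blocks the spurious path from outreach scheme to outcome. Adjusting for it (i.e., using the within-department rates) gives the causal effect.
Within each level — History: 75.0% vs 57.8%; Chemistry: 58.0% vs 46.2%; Fine Arts: 17.0% vs 11.1% — the alumni-coaching scheme is higher every time.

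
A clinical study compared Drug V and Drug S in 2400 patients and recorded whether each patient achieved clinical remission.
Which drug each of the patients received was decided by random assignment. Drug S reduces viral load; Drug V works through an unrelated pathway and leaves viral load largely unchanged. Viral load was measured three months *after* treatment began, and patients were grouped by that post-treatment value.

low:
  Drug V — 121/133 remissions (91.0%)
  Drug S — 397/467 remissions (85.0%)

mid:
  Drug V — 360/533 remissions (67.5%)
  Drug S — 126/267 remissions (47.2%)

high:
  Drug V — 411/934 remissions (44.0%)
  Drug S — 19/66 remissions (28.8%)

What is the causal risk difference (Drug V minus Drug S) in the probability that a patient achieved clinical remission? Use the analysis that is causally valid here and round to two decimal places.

Drug V is higher inside every viral load stratum but Drug S is higher in aggregate. Whether to stratify depends on how viral load relates to the drug.
Because the drug influences viral load, viral load is a post-treatment mediator, not a confounder. Stratifying on it would bias the estimate; the causal effect is the crude pooled difference.
The causal difference is the pooled difference: 0.557 − 0.677 = -0.120.

-0.12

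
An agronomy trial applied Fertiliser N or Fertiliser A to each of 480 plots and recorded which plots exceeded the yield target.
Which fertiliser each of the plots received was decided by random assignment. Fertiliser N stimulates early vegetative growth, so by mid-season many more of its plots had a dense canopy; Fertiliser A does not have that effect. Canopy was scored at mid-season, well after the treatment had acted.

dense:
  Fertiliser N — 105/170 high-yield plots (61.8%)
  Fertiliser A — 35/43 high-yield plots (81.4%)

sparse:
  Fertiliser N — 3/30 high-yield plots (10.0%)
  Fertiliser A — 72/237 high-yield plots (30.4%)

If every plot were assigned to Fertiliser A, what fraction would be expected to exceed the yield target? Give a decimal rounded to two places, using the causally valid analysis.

The stratified and pooled comparisons disagree (Fertiliser A wins within each mid-season canopy; Fertiliser N wins overall), so the answer turns on the causal role of mid-season canopy.
Because the fertiliser influences mid-season canopy, mid-season canopy is a post-treatment mediator, not a confounder. Stratifying on it would bias the estimate; the causal effect is the crude pooled difference.
So P(outcome | do(Fertiliser A)) is just the pooled rate for Fertiliser A: 107/280 = 0.382.

0.38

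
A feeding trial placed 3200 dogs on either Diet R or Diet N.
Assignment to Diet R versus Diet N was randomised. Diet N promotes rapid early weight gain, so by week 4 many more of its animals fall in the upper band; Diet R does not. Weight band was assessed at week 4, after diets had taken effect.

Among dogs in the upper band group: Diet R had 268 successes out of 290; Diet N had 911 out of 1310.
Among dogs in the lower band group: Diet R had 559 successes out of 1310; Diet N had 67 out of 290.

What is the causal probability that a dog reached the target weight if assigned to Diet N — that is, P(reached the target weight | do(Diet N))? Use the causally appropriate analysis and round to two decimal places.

Diet R is higher inside every week-4 weight band stratum but Diet N is higher in aggregate. Whether to stratify depends on how week-4 weight band relates to the diet.
Week-4 weight band is recorded after the diet and is itself shifted by it — it sits on the causal path from diet to outcome. Conditioning on a mediator would strip out part of the effect we want; the pooled comparison gives the total causal effect.
So P(outcome | do(Diet N)) is just the pooled rate for Diet N: 978/1600 = 0.611.

0.61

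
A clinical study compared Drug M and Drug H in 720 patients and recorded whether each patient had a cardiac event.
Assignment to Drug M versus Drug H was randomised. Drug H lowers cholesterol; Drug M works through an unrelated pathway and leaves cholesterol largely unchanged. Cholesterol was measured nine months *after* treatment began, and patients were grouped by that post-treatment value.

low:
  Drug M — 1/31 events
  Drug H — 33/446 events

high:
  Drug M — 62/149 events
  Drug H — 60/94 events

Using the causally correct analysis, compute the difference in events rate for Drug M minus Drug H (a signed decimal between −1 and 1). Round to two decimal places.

The distribution of cholesterol is itself part of what the drug does — it is an intermediate outcome. Holding it fixed would remove that part of the effect; the total effect is the pooled difference.
The causal difference is the pooled difference: 0.350 − 0.172 = +0.178.

+0.18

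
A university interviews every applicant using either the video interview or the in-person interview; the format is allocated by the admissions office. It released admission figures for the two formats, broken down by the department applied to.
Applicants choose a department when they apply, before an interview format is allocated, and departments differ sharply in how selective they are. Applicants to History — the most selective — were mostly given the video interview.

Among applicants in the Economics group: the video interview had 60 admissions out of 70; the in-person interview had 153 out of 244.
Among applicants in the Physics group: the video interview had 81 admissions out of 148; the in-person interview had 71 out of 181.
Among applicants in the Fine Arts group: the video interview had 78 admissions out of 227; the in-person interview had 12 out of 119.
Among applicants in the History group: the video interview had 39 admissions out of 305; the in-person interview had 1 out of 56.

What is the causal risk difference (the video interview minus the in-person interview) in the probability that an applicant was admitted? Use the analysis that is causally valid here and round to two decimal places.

Department differs across interview formats for reasons unrelated to any effect of the interview format itself, and it separately predicts the outcome — a classic confounder. We must compare within department levels.
Adjusting over the population distribution of department: 0.233·(0.857−0.627) + 0.244·(0.547−0.392) + 0.256·(0.344−0.101) + 0.267·(0.128−0.018) = +0.183.

+0.18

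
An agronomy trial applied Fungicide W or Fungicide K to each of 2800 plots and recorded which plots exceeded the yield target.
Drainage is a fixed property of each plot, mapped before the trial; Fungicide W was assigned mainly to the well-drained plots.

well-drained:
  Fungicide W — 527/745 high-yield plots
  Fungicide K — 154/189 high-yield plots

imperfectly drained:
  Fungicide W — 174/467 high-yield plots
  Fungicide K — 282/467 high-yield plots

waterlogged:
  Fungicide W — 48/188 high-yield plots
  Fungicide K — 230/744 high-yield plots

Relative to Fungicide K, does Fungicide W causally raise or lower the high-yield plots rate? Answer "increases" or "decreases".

The stratified and pooled comparisons disagree (Fungicide K wins within each field drainage; Fungicide W wins overall), so the answer turns on the causal role of field drainage.
The imbalance in field drainage arose from how plots were allocated, not from anything the fungicide did; and field drainage independently affects the outcome. The pooled gap is confounded — condition on field drainage.
Within each level — well-drained: 70.7% vs 81.5%; imperfectly drained: 37.3% vs 60.4%; waterlogged: 25.5% vs 30.9% — Fungicide K is higher every time.

decreases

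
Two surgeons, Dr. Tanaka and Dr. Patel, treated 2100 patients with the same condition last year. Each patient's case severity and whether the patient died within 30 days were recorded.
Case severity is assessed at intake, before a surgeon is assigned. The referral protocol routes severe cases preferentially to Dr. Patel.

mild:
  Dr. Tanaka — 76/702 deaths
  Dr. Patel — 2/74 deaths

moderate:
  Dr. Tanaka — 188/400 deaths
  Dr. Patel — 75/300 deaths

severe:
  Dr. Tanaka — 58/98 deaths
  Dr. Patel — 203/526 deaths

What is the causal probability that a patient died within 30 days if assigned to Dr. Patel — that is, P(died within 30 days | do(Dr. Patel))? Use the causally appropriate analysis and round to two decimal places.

Since case severity is a pre-existing factor (not a product of the surgeon) and it affects the outcome on its own, it is a confounder. The stratified rates, not the pooled rate, identify the causal effect.
Standardising Dr. Patel to the population case severity mix: 0.370·2/74 + 0.333·75/300 + 0.297·203/526 = 0.208.

0.21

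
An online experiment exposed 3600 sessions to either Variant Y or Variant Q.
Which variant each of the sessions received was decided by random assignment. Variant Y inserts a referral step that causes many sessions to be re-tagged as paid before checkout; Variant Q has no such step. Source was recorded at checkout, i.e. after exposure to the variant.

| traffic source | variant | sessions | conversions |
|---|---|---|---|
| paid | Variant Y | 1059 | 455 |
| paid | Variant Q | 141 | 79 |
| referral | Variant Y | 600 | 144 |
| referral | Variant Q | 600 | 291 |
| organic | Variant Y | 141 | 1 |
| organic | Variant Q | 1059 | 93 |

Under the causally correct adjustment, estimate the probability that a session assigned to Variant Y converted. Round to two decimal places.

The stratified and pooled comparisons disagree (Variant Q wins within each traffic source; Variant Y wins overall), so the answer turns on the causal role of traffic source.
Because the variant influences traffic source, traffic source is a post-treatment mediator, not a confounder. Stratifying on it would bias the estimate; the causal effect is the crude pooled difference.
So P(outcome | do(Variant Y)) is just the pooled rate for Variant Y: 600/1800 = 0.333.

0.33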